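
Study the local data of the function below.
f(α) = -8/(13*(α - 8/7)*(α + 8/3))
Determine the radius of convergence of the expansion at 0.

The radius of convergence is 8/7.

Denominator factor (α + 8/3): pole of order 1 at -8/3, modulus 8/3.
Denominator factor (α - 8/7): pole of order 1 at 8/7, modulus 8/7.
The radius of convergence is the smallest modulus among the singular points: 8/7.


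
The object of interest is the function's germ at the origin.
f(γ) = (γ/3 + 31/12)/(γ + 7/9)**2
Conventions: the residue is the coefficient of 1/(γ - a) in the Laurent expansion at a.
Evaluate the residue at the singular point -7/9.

At the order-2 pole -7/9 set g(γ) = (γ - (-7/9))^2*f(γ) = γ/3 + 31/12.
Order-2 pole: residue = g'(a); g'(-7/9) = 1/3, so the residue is 1/3.

The residue is 1/3.


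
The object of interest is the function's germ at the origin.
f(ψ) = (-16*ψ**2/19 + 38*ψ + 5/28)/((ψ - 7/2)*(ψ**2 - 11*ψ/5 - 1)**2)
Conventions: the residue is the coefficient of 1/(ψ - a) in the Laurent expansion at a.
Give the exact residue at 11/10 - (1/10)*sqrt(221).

The residue is -3268150/670453 + (9131971300/32745594973)*sqrt(221).

The factor ψ**2 - 11*ψ/5 - 1 splits as (ψ - a)(ψ - a') with a = 11/10 - (1/10)*sqrt(221), a' = 11/10 + (1/10)*sqrt(221). At the order-2 pole a set g(ψ) = (ψ - a)^2*f(ψ) = [(-16*ψ**2/19 + 38*ψ + 5/28)/(ψ - 7/2)] / (ψ - a')^2.
Order-2 pole: residue = g'(a); g'(11/10 - (1/10)*sqrt(221)) = -3268150/670453 + (9131971300/32745594973)*sqrt(221), so the residue is -3268150/670453 + (9131971300/32745594973)*sqrt(221).


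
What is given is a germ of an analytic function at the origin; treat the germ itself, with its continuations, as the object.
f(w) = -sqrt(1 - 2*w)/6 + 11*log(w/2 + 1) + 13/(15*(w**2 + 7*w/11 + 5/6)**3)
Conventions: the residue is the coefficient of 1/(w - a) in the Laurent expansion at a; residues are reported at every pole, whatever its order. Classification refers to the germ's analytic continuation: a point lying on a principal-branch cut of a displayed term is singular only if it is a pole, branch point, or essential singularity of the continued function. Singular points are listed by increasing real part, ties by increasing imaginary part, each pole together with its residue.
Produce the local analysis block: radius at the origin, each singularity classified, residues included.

Radius of convergence at 0: 1/2.
At -2: a logarithmic branch point.
At (-7/22) - ((1/66)*sqrt(3189))*i: a pole of order 3; residue ((37685934/6005785235)*sqrt(3189))*i.
At (-7/22) + ((1/66)*sqrt(3189))*i: a pole of order 3; residue -((37685934/6005785235)*sqrt(3189))*i.
At 1/2: an algebraic (square-root) branch point.

Denominator factor (w**2 + 7*w/11 + 5/6)^3: discriminant -1063/363, complex-conjugate roots (-7/22) + ((1/66)*sqrt(3189))*i and (-7/22) - ((1/66)*sqrt(3189))*i; poles of order 3, moduli (1/6)*sqrt(30) and (1/6)*sqrt(30).
Branch term (11)*log(1 - w/(-2)): its argument vanishes at w = -2, a logarithmic branch point, modulus 2.
Branch term (-1/6)*sqrt(1 - w/(1/2)): its argument vanishes at w = 1/2, a square-root branch point, modulus 1/2.
The radius of convergence is the smallest modulus among the singular points: 1/2.
The branch terms are analytic at (-7/22) - ((1/66)*sqrt(3189))*i and contribute nothing to the residue; only the rational part matters.
The factor w**2 + 7*w/11 + 5/6 splits as (w - a)(w - a') with a = (-7/22) - ((1/66)*sqrt(3189))*i, a' = (-7/22) + ((1/66)*sqrt(3189))*i. At the order-3 pole a set g(w) = (w - a)^3*(rational part) = [13/15] / (w - a')^3.
Order-3 pole: residue = g''(a)/2; g''((-7/22) - ((1/66)*sqrt(3189))*i) = ((75371868/6005785235)*sqrt(3189))*i, so the residue is ((37685934/6005785235)*sqrt(3189))*i.
The branch terms are analytic at (-7/22) + ((1/66)*sqrt(3189))*i and contribute nothing to the residue; only the rational part matters.
The factor w**2 + 7*w/11 + 5/6 splits as (w - a)(w - a') with a = (-7/22) + ((1/66)*sqrt(3189))*i, a' = (-7/22) - ((1/66)*sqrt(3189))*i. At the order-3 pole a set g(w) = (w - a)^3*(rational part) = [13/15] / (w - a')^3.
Order-3 pole: residue = g''(a)/2; g''((-7/22) + ((1/66)*sqrt(3189))*i) = -((75371868/6005785235)*sqrt(3189))*i, so the residue is -((37685934/6005785235)*sqrt(3189))*i.
List the singular points by increasing real part (a conjugate pair: the negative imaginary part first).


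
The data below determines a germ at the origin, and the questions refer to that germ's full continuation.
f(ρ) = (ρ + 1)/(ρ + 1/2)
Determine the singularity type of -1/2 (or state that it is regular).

The point is a pole of order 1.

The denominator factor ρ + 1/2 vanishes at -1/2 and appears to the power 1; the numerator there equals 1/2, nonzero, and no other factor vanishes.
Hence a pole whose order is the multiplicity, 1.


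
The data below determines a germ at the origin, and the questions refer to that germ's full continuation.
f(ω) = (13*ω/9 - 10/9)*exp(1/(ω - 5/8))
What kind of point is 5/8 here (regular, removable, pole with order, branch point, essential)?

The point is an essential singularity.

The exponent 1/(ω - (5/8)) has a pole at 5/8, so exp(1/(ω - (5/8))) takes every nonzero value near it: an essential singularity (not a pole of any order).


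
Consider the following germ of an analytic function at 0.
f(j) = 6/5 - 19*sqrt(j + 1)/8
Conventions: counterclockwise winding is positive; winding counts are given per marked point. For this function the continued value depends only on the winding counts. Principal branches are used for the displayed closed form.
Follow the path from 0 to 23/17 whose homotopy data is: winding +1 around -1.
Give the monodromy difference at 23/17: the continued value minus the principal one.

Continued minus principal equals (19/34)*sqrt(170).

The rational part is single-valued and drops out of the difference; each branch term changes only by its own monodromy.
(-19/8)*sqrt(1 - j/(-1)): winding +1 is odd, the square root flips sign, contributing -2*(-19/8)*sqrt(1 - (23/17)/(-1)) = -2*(-19/8)*sqrt(40/17) = (19/34)*sqrt(170).
Summing the contributions at j = 23/17 gives (19/34)*sqrt(170).


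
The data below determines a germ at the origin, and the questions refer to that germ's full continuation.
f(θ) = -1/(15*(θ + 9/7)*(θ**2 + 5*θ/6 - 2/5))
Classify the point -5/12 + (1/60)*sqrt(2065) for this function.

The point is a pole of order 1.

The denominator factor θ**2 + 5*θ/6 - 2/5 vanishes at -5/12 + (1/60)*sqrt(2065) and appears to the power 1; the numerator there equals -1/15, nonzero, and no other factor vanishes.
Hence a pole whose order is the multiplicity, 1.


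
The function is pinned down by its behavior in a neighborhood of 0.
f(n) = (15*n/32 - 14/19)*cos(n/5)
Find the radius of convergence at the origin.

The factor cos(n/5) is entire and contributes no finite singular point.
The polynomial part has no poles.
No finite singular points: the Taylor series at 0 converges everywhere.

The radius of convergence is infinite.


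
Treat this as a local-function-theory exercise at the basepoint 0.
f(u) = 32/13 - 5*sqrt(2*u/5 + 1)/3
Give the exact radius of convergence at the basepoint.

The radius of convergence is 5/2.

Branch term (-5/3)*sqrt(1 - u/(-5/2)): its argument vanishes at u = -5/2, a square-root branch point, modulus 5/2.
The radius of convergence is the smallest modulus among the singular points: 5/2.


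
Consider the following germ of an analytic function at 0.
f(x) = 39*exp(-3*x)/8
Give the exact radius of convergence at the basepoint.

The radius of convergence is infinite.

The factor exp(-3*x) is entire and contributes no finite singular point.
The polynomial part has no poles.
No finite singular points: the Taylor series at 0 converges everywhere.


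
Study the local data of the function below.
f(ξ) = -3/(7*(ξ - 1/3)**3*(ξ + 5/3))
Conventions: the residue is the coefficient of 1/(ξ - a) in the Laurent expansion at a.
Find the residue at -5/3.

At the order-1 pole -5/3 set g(ξ) = (ξ - (-5/3))*f(ξ) = -3/(7*(ξ - 1/3)**3).
Simple pole: residue = g(a) at a = -5/3, which is 3/56.

The residue is 3/56.


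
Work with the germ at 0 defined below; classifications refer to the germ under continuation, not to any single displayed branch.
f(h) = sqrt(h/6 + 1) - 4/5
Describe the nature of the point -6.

The term (1)*sqrt(1 - h/(-6)) has argument 1 - -6/(-6) = 0 at -6: a square-root (algebraic, two-sheeted) branch point; the remaining terms are analytic or single-valued there.

The point is an algebraic (square-root) branch point.


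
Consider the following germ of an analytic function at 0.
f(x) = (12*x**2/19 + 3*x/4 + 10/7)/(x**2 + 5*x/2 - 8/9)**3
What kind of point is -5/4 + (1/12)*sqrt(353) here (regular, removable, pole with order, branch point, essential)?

The denominator factor x**2 + 5*x/2 - 8/9 vanishes at -5/4 + (1/12)*sqrt(353) and appears to the power 3; the numerator there equals 19319/6384 - (21/304)*sqrt(353), nonzero, and no other factor vanishes.
Hence a pole whose order is the multiplicity, 3.

The point is a pole of order 3.


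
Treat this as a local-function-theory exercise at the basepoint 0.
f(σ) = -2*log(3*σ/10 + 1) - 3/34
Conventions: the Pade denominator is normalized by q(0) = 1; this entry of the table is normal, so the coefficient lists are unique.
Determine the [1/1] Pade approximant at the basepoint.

Taylor coefficients needed (expand at 0): a_0 = -3/34, a_1 = -3/5, a_2 = 9/100.
Write the denominator as Q(σ) = 1 + q1*σ. Requiring Q*f - P = O(σ^3) with deg P <= 1 kills the coefficients of σ^2..σ^2 in Q*f:
  σ^2: a_2 + q1*a_1 = 0, i.e. 9/100 + (-3/5)*q1 = 0.
Solving this linear system: q1 = 3/20.
The numerator is Q*f truncated at degree 1: P0 = a_0 = -3/34; P1 = a_1 + q1*a_0 = -417/680.

The Pade approximant has numerator coefficients [-3/34, -417/680]; denominator coefficients [1, 3/20].


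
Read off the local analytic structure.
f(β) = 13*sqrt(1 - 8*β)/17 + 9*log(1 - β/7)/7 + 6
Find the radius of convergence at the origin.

Branch term (9/7)*log(1 - β/(7)): its argument vanishes at β = 7, a logarithmic branch point, modulus 7.
Branch term (13/17)*sqrt(1 - β/(1/8)): its argument vanishes at β = 1/8, a square-root branch point, modulus 1/8.
The radius of convergence is the smallest modulus among the singular points: 1/8.

The radius of convergence is 1/8.


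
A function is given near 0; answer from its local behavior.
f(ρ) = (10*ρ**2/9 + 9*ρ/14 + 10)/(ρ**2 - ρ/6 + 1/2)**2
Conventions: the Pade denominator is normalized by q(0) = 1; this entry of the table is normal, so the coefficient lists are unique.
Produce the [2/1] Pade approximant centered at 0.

The Pade approximant has numerator coefficients [40, -765158/46473, -24246973/139419]; denominator coefficients [1, -5057/4426].

Taylor coefficients needed (expand at 0): a_0 = 40, a_1 = 614/21, a_2 = -8852/63, a_3 = -10114/63.
Write the denominator as Q(ρ) = 1 + q1*ρ. Requiring Q*f - P = O(ρ^4) with deg P <= 2 kills the coefficients of ρ^3..ρ^3 in Q*f:
  ρ^3: a_3 + q1*a_2 = 0, i.e. -10114/63 + (-8852/63)*q1 = 0.
Solving this linear system: q1 = -5057/4426.
The numerator is Q*f truncated at degree 2: P0 = a_0 = 40; P1 = a_1 + q1*a_0 = -765158/46473; P2 = a_2 + q1*a_1 = -24246973/139419.


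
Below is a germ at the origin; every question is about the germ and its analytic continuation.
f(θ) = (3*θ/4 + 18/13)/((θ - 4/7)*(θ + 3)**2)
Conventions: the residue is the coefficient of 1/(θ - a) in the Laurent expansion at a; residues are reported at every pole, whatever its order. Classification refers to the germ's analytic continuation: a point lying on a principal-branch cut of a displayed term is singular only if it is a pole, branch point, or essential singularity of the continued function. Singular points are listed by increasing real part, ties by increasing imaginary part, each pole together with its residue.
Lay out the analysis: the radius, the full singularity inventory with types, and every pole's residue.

Denominator factor (θ - 4/7): pole of order 1 at 4/7, modulus 4/7.
Denominator factor (θ + 3)^2: pole of order 2 at -3, modulus 3.
The radius of convergence is the smallest modulus among the singular points: 4/7.
At the order-2 pole -3 set g(θ) = (θ - (-3))^2*f(θ) = (3*θ/4 + 18/13)/(θ - 4/7).
Order-2 pole: residue = g'(a); g'(-3) = -231/1625, so the residue is -231/1625.
At the order-1 pole 4/7 set g(θ) = (θ - (4/7))*f(θ) = (3*θ/4 + 18/13)/(θ + 3)**2.
Simple pole: residue = g(a) at a = 4/7, which is 231/1625.
List the singular points by increasing real part (a conjugate pair: the negative imaginary part first).

Radius of convergence at 0: 4/7.
At -3: a pole of order 2; residue -231/1625.
At 4/7: a pole of order 1; residue 231/1625.


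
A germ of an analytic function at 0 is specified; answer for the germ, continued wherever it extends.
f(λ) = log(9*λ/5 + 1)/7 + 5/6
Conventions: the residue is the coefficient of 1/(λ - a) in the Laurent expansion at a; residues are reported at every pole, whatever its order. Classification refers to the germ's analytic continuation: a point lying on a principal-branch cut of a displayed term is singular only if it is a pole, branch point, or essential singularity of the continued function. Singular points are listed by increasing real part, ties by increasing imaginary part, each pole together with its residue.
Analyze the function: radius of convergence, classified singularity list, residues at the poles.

Radius of convergence at 0: 5/9.
At -5/9: a logarithmic branch point.

Branch term (1/7)*log(1 - λ/(-5/9)): its argument vanishes at λ = -5/9, a logarithmic branch point, modulus 5/9.
The radius of convergence is the smallest modulus among the singular points: 5/9.


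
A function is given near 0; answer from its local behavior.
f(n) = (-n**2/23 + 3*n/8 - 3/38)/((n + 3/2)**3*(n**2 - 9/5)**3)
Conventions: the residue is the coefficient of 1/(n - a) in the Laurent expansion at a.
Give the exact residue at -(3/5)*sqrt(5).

The residue is 318391000/318573 + (19984375/44712)*sqrt(5).


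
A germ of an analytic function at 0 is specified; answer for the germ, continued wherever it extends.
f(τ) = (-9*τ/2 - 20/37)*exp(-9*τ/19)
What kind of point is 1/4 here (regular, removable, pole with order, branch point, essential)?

The point is a regular point.

There is no denominator, hence no pole anywhere.
The factor exp(-9*τ/19) is entire.
So the germ continues analytically to 1/4.


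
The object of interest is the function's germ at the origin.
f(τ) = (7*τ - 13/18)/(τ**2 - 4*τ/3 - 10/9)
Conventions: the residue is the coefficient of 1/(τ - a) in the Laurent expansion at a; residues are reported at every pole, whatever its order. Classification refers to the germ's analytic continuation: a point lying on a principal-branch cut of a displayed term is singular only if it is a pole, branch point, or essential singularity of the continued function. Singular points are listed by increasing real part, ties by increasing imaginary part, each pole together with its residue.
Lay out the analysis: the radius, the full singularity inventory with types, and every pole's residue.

Radius of convergence at 0: -2/3 + (1/3)*sqrt(14).
At 2/3 - (1/3)*sqrt(14): a pole of order 1; residue 7/2 - (71/168)*sqrt(14).
At 2/3 + (1/3)*sqrt(14): a pole of order 1; residue 7/2 + (71/168)*sqrt(14).

Denominator factor (τ**2 - 4*τ/3 - 10/9): discriminant 56/9, real irrational roots 2/3 + (1/3)*sqrt(14) and 2/3 - (1/3)*sqrt(14); poles of order 1, moduli 2/3 + (1/3)*sqrt(14) and -2/3 + (1/3)*sqrt(14).
The radius of convergence is the smallest modulus among the singular points: -2/3 + (1/3)*sqrt(14).
The factor τ**2 - 4*τ/3 - 10/9 splits as (τ - a)(τ - a') with a = 2/3 - (1/3)*sqrt(14), a' = 2/3 + (1/3)*sqrt(14). At the order-1 pole a set g(τ) = (τ - a)*f(τ) = [7*τ - 13/18] / (τ - a').
Simple pole: residue = g(a) at a = 2/3 - (1/3)*sqrt(14), which is 7/2 - (71/168)*sqrt(14).
The factor τ**2 - 4*τ/3 - 10/9 splits as (τ - a)(τ - a') with a = 2/3 + (1/3)*sqrt(14), a' = 2/3 - (1/3)*sqrt(14). At the order-1 pole a set g(τ) = (τ - a)*f(τ) = [7*τ - 13/18] / (τ - a').
Simple pole: residue = g(a) at a = 2/3 + (1/3)*sqrt(14), which is 7/2 + (71/168)*sqrt(14).
List the singular points by increasing real part (a conjugate pair: the negative imaginary part first).


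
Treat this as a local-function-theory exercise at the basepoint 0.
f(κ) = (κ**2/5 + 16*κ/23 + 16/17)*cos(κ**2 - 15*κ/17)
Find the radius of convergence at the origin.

The factor cos(κ**2 - 15*κ/17) is entire and contributes no finite singular point.
The polynomial part has no poles.
No finite singular points: the Taylor series at 0 converges everywhere.

The radius of convergence is infinite.


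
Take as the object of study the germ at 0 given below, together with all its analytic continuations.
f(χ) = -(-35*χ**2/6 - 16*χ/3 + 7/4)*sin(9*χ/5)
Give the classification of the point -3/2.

The point is a regular point.

There is no denominator, hence no pole anywhere.
The factor -sin(9*χ/5) is entire.
So the germ continues analytically to -3/2.


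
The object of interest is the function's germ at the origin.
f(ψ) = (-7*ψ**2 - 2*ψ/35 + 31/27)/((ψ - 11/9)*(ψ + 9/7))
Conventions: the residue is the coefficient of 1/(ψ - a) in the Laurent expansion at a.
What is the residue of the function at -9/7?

At the order-1 pole -9/7 set g(ψ) = (ψ - (-9/7))*f(ψ) = (-7*ψ**2 - 2*ψ/35 + 31/27)/(ψ - 11/9).
Simple pole: residue = g(a) at a = -9/7, which is 34232/8295.

The residue is 34232/8295.


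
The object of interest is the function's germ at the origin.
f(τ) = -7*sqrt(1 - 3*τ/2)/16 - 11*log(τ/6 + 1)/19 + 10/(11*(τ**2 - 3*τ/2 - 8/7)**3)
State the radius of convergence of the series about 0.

The radius of convergence is -3/4 + (1/28)*sqrt(1337).

Denominator factor (τ**2 - 3*τ/2 - 8/7)^3: discriminant 191/28, real irrational roots 3/4 + (1/28)*sqrt(1337) and 3/4 - (1/28)*sqrt(1337); poles of order 3, moduli 3/4 + (1/28)*sqrt(1337) and -3/4 + (1/28)*sqrt(1337).
Branch term (-7/16)*sqrt(1 - τ/(2/3)): its argument vanishes at τ = 2/3, a square-root branch point, modulus 2/3.
Branch term (-11/19)*log(1 - τ/(-6)): its argument vanishes at τ = -6, a logarithmic branch point, modulus 6.
The radius of convergence is the smallest modulus among the singular points: -3/4 + (1/28)*sqrt(1337).


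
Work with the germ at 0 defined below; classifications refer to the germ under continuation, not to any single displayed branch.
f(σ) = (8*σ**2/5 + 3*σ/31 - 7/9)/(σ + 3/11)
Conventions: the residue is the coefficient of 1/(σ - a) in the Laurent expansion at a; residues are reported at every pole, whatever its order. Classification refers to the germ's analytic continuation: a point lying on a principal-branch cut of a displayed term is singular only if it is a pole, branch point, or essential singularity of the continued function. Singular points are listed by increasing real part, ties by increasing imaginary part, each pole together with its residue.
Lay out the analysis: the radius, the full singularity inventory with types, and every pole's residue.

Denominator factor (σ + 3/11): pole of order 1 at -3/11, modulus 3/11.
The radius of convergence is the smallest modulus among the singular points: 3/11.
At the order-1 pole -3/11 set g(σ) = (σ - (-3/11))*f(σ) = 8*σ**2/5 + 3*σ/31 - 7/9.
Simple pole: residue = g(a) at a = -3/11, which is -115652/168795.

Radius of convergence at 0: 3/11.
At -3/11: a pole of order 1; residue -115652/168795.


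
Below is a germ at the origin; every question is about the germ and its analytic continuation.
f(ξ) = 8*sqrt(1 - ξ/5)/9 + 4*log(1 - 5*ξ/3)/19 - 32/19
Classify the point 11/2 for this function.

The point is a regular point.

There is no denominator, hence no pole anywhere.
Branch term log(1 - ξ/(3/5)): argument at 11/2 is -49/6, nonzero, so 11/2 is not its branch point (a point on a principal cut is still regular for the continued germ).
Branch term sqrt(1 - ξ/(5)): argument at 11/2 is -1/10, nonzero, so 11/2 is not its branch point (a point on a principal cut is still regular for the continued germ).
So the germ continues analytically to 11/2.


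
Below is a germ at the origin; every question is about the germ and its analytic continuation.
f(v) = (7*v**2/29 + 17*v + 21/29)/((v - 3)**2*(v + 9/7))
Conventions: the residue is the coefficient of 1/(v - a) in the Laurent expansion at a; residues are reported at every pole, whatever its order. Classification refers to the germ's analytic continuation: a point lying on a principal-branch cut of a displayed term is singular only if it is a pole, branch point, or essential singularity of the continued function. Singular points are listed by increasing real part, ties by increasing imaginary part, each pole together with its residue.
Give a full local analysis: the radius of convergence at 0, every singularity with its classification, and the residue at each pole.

Denominator factor (v + 9/7): pole of order 1 at -9/7, modulus 9/7.
Denominator factor (v - 3)^2: pole of order 2 at 3, modulus 3.
The radius of convergence is the smallest modulus among the singular points: 9/7.
At the order-1 pole -9/7 set g(v) = (v - (-9/7))*f(v) = (7*v**2/29 + 17*v + 21/29)/(v - 3)**2.
Simple pole: residue = g(a) at a = -9/7, which is -9821/8700.
At the order-2 pole 3 set g(v) = (v - (3))^2*f(v) = (7*v**2/29 + 17*v + 21/29)/(v + 9/7).
Order-2 pole: residue = g'(a); g'(3) = 11921/8700, so the residue is 11921/8700.
List the singular points by increasing real part (a conjugate pair: the negative imaginary part first).

Radius of convergence at 0: 9/7.
At -9/7: a pole of order 1; residue -9821/8700.
At 3: a pole of order 2; residue 11921/8700.


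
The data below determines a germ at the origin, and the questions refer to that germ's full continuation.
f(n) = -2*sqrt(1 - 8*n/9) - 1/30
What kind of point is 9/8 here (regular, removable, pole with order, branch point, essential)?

The term (-2)*sqrt(1 - n/(9/8)) has argument 1 - 9/8/(9/8) = 0 at 9/8: a square-root (algebraic, two-sheeted) branch point; the remaining terms are analytic or single-valued there.

The point is an algebraic (square-root) branch point.


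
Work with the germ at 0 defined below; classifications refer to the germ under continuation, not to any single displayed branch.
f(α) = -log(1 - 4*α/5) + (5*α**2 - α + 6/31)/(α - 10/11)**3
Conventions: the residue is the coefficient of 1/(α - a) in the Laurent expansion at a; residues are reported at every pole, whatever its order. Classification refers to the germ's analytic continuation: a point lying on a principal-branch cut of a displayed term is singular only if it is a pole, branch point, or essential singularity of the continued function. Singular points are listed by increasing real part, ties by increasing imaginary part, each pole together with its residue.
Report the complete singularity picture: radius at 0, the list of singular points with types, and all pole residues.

Radius of convergence at 0: 10/11.
At 10/11: a pole of order 3; residue 5.
At 5/4: a logarithmic branch point.

Denominator factor (α - 10/11)^3: pole of order 3 at 10/11, modulus 10/11.
Branch term (-1)*log(1 - α/(5/4)): its argument vanishes at α = 5/4, a logarithmic branch point, modulus 5/4.
The radius of convergence is the smallest modulus among the singular points: 10/11.
The branch term is analytic at 10/11 and contributes nothing to the residue; only the rational part matters.
At the order-3 pole 10/11 set g(α) = (α - (10/11))^3*(rational part) = 5*α**2 - α + 6/31.
Order-3 pole: residue = g''(a)/2; g''(10/11) = 10, so the residue is 5.
List the singular points by increasing real part (a conjugate pair: the negative imaginary part first).


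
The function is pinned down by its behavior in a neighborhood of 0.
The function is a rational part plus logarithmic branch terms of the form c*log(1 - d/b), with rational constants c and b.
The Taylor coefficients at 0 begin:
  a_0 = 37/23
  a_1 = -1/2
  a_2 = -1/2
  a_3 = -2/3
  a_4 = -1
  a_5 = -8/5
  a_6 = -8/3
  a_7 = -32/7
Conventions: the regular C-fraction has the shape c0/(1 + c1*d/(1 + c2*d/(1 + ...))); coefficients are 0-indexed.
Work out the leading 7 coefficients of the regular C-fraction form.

The regular C-fraction coefficients are [37/23, 23/74, -97/74, -74/291, -217/291, -388/1085, -697/1085].

Taylor coefficients (read off): a_0 = 37/23, a_1 = -1/2, a_2 = -1/2, a_3 = -2/3, a_4 = -1, a_5 = -8/5, a_6 = -8/3.
c0 = a_0 = 37/23. Peel one level at a time: if S = 1 + c*d/S' with S'(0) = 1, then c is the d-coefficient of S and S' = c*d/(S - 1).
S_1 = c0/f = 1 + (23/74)*d + (2231/5476)*d^2 + ...; c1 = 23/74.
S_2 = c1*d/(S_1 - 1) = 1 + (-97/74)*d + (-1/3)*d^2 + ...; c2 = -97/74.
S_3 = c2*d/(S_2 - 1) = 1 + (-74/291)*d + (-16058/84681)*d^2 + ...; c3 = -74/291.
S_4 = c3*d/(S_3 - 1) = 1 + (-217/291)*d + (-4/15)*d^2 + ...; c4 = -217/291.
S_5 = c4*d/(S_4 - 1) = 1 + (-388/1085)*d + (-270436/1177225)*d^2 + ...; c5 = -388/1085.
S_6 = c5*d/(S_5 - 1) = 1 + (-697/1085)*d + ...; c6 = -697/1085.


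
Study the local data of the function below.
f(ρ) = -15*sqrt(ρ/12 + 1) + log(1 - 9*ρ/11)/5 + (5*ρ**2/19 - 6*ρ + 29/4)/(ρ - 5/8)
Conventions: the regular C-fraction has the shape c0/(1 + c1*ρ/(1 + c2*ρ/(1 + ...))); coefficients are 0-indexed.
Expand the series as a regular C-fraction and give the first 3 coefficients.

The regular C-fraction coefficients are [-133/5, -21447/58520, -1736220265/1506094128].

Taylor coefficients (expand at 0): a_0 = -133/5, a_1 = -21447/2200, a_2 = -1634420597/110352000.
c0 = a_0 = -133/5. Peel one level at a time: if S = 1 + c*ρ/S' with S'(0) = 1, then c is the ρ-coefficient of S and S' = c*ρ/(S - 1).
S_1 = c0/f = 1 + (-21447/58520)*ρ + (-347244053/821901696)*ρ^2 + ...; c1 = -21447/58520.
S_2 = c1*ρ/(S_1 - 1) = 1 + (-1736220265/1506094128)*ρ + ...; c2 = -1736220265/1506094128.


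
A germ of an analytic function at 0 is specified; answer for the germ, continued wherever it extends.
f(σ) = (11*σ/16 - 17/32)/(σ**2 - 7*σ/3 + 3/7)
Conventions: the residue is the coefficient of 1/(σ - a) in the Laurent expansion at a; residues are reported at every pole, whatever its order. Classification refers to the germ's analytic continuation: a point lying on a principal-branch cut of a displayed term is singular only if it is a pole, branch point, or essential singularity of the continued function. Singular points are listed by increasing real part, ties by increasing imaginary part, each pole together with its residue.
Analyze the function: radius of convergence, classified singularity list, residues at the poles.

Denominator factor (σ**2 - 7*σ/3 + 3/7): discriminant 235/63, real irrational roots 7/6 + (1/42)*sqrt(1645) and 7/6 - (1/42)*sqrt(1645); poles of order 1, moduli 7/6 + (1/42)*sqrt(1645) and 7/6 - (1/42)*sqrt(1645).
The radius of convergence is the smallest modulus among the singular points: 7/6 - (1/42)*sqrt(1645).
The factor σ**2 - 7*σ/3 + 3/7 splits as (σ - a)(σ - a') with a = 7/6 - (1/42)*sqrt(1645), a' = 7/6 + (1/42)*sqrt(1645). At the order-1 pole a set g(σ) = (σ - a)*f(σ) = [11*σ/16 - 17/32] / (σ - a').
Simple pole: residue = g(a) at a = 7/6 - (1/42)*sqrt(1645), which is 11/32 - (13/3760)*sqrt(1645).
The factor σ**2 - 7*σ/3 + 3/7 splits as (σ - a)(σ - a') with a = 7/6 + (1/42)*sqrt(1645), a' = 7/6 - (1/42)*sqrt(1645). At the order-1 pole a set g(σ) = (σ - a)*f(σ) = [11*σ/16 - 17/32] / (σ - a').
Simple pole: residue = g(a) at a = 7/6 + (1/42)*sqrt(1645), which is 11/32 + (13/3760)*sqrt(1645).
List the singular points by increasing real part (a conjugate pair: the negative imaginary part first).

Radius of convergence at 0: 7/6 - (1/42)*sqrt(1645).
At 7/6 - (1/42)*sqrt(1645): a pole of order 1; residue 11/32 - (13/3760)*sqrt(1645).
At 7/6 + (1/42)*sqrt(1645): a pole of order 1; residue 11/32 + (13/3760)*sqrt(1645).


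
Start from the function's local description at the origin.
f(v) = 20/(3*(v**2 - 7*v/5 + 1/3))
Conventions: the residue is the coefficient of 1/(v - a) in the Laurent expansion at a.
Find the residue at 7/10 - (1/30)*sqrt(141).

The residue is -(100/141)*sqrt(141).

The factor v**2 - 7*v/5 + 1/3 splits as (v - a)(v - a') with a = 7/10 - (1/30)*sqrt(141), a' = 7/10 + (1/30)*sqrt(141). At the order-1 pole a set g(v) = (v - a)*f(v) = [20/3] / (v - a').
Simple pole: residue = g(a) at a = 7/10 - (1/30)*sqrt(141), which is -(100/141)*sqrt(141).


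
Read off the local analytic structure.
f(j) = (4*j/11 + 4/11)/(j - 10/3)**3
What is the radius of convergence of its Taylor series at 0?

Denominator factor (j - 10/3)^3: pole of order 3 at 10/3, modulus 10/3.
The radius of convergence is the smallest modulus among the singular points: 10/3.

The radius of convergence is 10/3.


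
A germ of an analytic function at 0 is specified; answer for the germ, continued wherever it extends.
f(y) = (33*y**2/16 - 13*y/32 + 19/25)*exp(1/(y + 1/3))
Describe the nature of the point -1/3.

The exponent 1/(y - (-1/3)) has a pole at -1/3, so exp(1/(y - (-1/3))) takes every nonzero value near it: an essential singularity (not a pole of any order).

The point is an essential singularity.


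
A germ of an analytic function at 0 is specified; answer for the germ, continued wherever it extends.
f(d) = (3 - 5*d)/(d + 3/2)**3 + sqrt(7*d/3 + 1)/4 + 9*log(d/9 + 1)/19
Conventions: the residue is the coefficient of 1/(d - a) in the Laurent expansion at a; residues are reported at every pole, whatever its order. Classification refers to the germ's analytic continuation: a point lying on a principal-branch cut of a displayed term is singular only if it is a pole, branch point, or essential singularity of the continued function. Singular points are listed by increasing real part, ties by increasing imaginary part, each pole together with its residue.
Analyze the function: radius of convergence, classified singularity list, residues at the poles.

Radius of convergence at 0: 3/7.
At -9: a logarithmic branch point.
At -3/2: a pole of order 3; residue 0.
At -3/7: an algebraic (square-root) branch point.

Denominator factor (d + 3/2)^3: pole of order 3 at -3/2, modulus 3/2.
Branch term (1/4)*sqrt(1 - d/(-3/7)): its argument vanishes at d = -3/7, a square-root branch point, modulus 3/7.
Branch term (9/19)*log(1 - d/(-9)): its argument vanishes at d = -9, a logarithmic branch point, modulus 9.
The radius of convergence is the smallest modulus among the singular points: 3/7.
The branch terms are analytic at -3/2 and contribute nothing to the residue; only the rational part matters.
At the order-3 pole -3/2 set g(d) = (d - (-3/2))^3*(rational part) = 3 - 5*d.
Order-3 pole: residue = g''(a)/2; g''(-3/2) = 0, so the residue is 0.
List the singular points by increasing real part (a conjugate pair: the negative imaginary part first).


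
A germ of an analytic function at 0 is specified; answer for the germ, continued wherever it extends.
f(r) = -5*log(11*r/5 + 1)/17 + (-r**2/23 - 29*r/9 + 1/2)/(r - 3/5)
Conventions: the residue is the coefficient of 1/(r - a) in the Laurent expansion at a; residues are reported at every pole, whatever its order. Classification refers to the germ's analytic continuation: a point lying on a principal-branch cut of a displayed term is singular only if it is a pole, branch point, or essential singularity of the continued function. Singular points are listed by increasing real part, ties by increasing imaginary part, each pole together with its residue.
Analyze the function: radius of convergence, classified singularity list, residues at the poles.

Denominator factor (r - 3/5): pole of order 1 at 3/5, modulus 3/5.
Branch term (-5/17)*log(1 - r/(-5/11)): its argument vanishes at r = -5/11, a logarithmic branch point, modulus 5/11.
The radius of convergence is the smallest modulus among the singular points: 5/11.
The branch term is analytic at 3/5 and contributes nothing to the residue; only the rational part matters.
At the order-1 pole 3/5 set g(r) = (r - (3/5))*(rational part) = -r**2/23 - 29*r/9 + 1/2.
Simple pole: residue = g(a) at a = 3/5, which is -4999/3450.
List the singular points by increasing real part (a conjugate pair: the negative imaginary part first).

Radius of convergence at 0: 5/11.
At -5/11: a logarithmic branch point.
At 3/5: a pole of order 1; residue -4999/3450.


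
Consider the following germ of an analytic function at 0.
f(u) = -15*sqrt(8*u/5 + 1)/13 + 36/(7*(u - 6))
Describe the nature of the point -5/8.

The point is an algebraic (square-root) branch point.

The term (-15/13)*sqrt(1 - u/(-5/8)) has argument 1 - -5/8/(-5/8) = 0 at -5/8: a square-root (algebraic, two-sheeted) branch point; the remaining terms are analytic or single-valued there.


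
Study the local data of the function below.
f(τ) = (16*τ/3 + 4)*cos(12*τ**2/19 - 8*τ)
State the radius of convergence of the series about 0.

The radius of convergence is infinite.

The factor cos(12*τ**2/19 - 8*τ) is entire and contributes no finite singular point.
The polynomial part has no poles.
No finite singular points: the Taylor series at 0 converges everywhere.


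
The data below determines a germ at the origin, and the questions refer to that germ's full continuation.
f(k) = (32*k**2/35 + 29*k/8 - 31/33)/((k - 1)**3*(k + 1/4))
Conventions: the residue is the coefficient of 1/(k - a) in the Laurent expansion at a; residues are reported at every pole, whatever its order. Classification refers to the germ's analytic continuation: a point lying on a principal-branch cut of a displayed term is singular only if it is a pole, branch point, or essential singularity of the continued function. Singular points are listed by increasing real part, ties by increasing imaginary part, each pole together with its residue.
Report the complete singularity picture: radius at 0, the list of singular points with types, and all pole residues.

Radius of convergence at 0: 1/4.
At -1/4: a pole of order 1; residue 132206/144375.
At 1: a pole of order 3; residue -132206/144375.

Denominator factor (k + 1/4): pole of order 1 at -1/4, modulus 1/4.
Denominator factor (k - 1)^3: pole of order 3 at 1, modulus 1.
The radius of convergence is the smallest modulus among the singular points: 1/4.
At the order-1 pole -1/4 set g(k) = (k - (-1/4))*f(k) = (32*k**2/35 + 29*k/8 - 31/33)/(k - 1)**3.
Simple pole: residue = g(a) at a = -1/4, which is 132206/144375.
At the order-3 pole 1 set g(k) = (k - (1))^3*f(k) = (32*k**2/35 + 29*k/8 - 31/33)/(k + 1/4).
Order-3 pole: residue = g''(a)/2; g''(1) = -264412/144375, so the residue is -132206/144375.
List the singular points by increasing real part (a conjugate pair: the negative imaginary part first).


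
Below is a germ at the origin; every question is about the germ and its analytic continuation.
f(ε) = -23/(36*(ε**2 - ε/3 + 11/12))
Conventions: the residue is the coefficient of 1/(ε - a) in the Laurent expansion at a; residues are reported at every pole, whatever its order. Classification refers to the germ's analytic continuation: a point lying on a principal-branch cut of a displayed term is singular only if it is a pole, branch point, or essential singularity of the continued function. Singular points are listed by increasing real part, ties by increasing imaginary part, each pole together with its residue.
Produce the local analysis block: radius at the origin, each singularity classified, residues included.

Radius of convergence at 0: (1/6)*sqrt(33).
At (1/6) - ((2/3)*sqrt(2))*i: a pole of order 1; residue -((23/96)*sqrt(2))*i.
At (1/6) + ((2/3)*sqrt(2))*i: a pole of order 1; residue ((23/96)*sqrt(2))*i.

Denominator factor (ε**2 - ε/3 + 11/12): discriminant -32/9, complex-conjugate roots (1/6) + ((2/3)*sqrt(2))*i and (1/6) - ((2/3)*sqrt(2))*i; poles of order 1, moduli (1/6)*sqrt(33) and (1/6)*sqrt(33).
The radius of convergence is the smallest modulus among the singular points: (1/6)*sqrt(33).
The factor ε**2 - ε/3 + 11/12 splits as (ε - a)(ε - a') with a = (1/6) - ((2/3)*sqrt(2))*i, a' = (1/6) + ((2/3)*sqrt(2))*i. At the order-1 pole a set g(ε) = (ε - a)*f(ε) = [-23/36] / (ε - a').
Simple pole: residue = g(a) at a = (1/6) - ((2/3)*sqrt(2))*i, which is -((23/96)*sqrt(2))*i.
The factor ε**2 - ε/3 + 11/12 splits as (ε - a)(ε - a') with a = (1/6) + ((2/3)*sqrt(2))*i, a' = (1/6) - ((2/3)*sqrt(2))*i. At the order-1 pole a set g(ε) = (ε - a)*f(ε) = [-23/36] / (ε - a').
Simple pole: residue = g(a) at a = (1/6) + ((2/3)*sqrt(2))*i, which is ((23/96)*sqrt(2))*i.
List the singular points by increasing real part (a conjugate pair: the negative imaginary part first).


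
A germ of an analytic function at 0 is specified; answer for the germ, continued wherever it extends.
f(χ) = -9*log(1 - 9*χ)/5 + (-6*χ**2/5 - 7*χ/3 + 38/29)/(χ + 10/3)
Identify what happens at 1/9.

The point is a logarithmic branch point.

The term (-9/5)*log(1 - χ/(1/9)) has argument 1 - 1/9/(1/9) = 0 at 1/9: a logarithmic (infinitely-sheeted) branch point; the remaining terms are analytic or single-valued there.


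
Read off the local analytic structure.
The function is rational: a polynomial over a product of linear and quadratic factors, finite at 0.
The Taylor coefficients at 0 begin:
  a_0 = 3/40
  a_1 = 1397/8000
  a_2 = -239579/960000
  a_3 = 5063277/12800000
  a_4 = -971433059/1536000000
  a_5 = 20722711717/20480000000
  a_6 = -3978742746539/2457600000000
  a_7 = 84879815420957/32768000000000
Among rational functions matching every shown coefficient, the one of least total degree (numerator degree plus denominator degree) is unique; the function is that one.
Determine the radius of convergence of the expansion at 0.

The radius of convergence is 5/8.

No rational of total degree below 4 reproduces all 8 coefficients; solving the [2/2] Pade equations on them gives f(η) = (η**2/3 + 38*η/25 + 3/8)/((η + 5/8)*(η + 8)), whose expansion matches every shown term.
Denominator factor (η + 5/8): pole of order 1 at -5/8, modulus 5/8.
Denominator factor (η + 8): pole of order 1 at -8, modulus 8.
The radius of convergence is the smallest modulus among the singular points: 5/8.


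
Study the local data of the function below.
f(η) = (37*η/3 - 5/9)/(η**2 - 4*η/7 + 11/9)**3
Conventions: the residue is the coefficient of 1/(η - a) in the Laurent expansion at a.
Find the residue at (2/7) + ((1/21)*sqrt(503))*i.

The factor η**2 - 4*η/7 + 11/9 splits as (η - a)(η - a') with a = (2/7) + ((1/21)*sqrt(503))*i, a' = (2/7) - ((1/21)*sqrt(503))*i. At the order-3 pole a set g(η) = (η - a)^3*f(η) = [37*η/3 - 5/9] / (η - a')^3.
Order-3 pole: residue = g''(a)/2; g''((2/7) + ((1/21)*sqrt(503))*i) = -((36367947/1018108216)*sqrt(503))*i, so the residue is -((36367947/2036216432)*sqrt(503))*i.

The residue is -((36367947/2036216432)*sqrt(503))*i.


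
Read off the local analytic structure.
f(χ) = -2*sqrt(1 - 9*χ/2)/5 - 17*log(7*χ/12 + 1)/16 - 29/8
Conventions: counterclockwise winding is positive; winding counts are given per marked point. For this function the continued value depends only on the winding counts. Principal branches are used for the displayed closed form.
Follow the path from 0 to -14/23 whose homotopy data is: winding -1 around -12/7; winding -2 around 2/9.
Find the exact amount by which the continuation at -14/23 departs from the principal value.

Continued minus principal equals (17/8)*pi*i.

The rational part is single-valued and drops out of the difference; each branch term changes only by its own monodromy.
(-2/5)*sqrt(1 - χ/(2/9)): winding -2 is even, the square root returns to the same sheet, contribution 0.
(-17/16)*log(1 - χ/(-12/7)): each positive loop around -12/7 adds 2*pi*i to the log, so winding -1 contributes (-17/16)*(-1)*2*pi*i = (17/8)*pi*i.
Summing the contributions at χ = -14/23 gives (17/8)*pi*i.


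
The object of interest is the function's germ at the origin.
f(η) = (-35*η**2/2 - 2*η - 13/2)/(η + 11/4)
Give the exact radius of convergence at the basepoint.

Denominator factor (η + 11/4): pole of order 1 at -11/4, modulus 11/4.
The radius of convergence is the smallest modulus among the singular points: 11/4.

The radius of convergence is 11/4.


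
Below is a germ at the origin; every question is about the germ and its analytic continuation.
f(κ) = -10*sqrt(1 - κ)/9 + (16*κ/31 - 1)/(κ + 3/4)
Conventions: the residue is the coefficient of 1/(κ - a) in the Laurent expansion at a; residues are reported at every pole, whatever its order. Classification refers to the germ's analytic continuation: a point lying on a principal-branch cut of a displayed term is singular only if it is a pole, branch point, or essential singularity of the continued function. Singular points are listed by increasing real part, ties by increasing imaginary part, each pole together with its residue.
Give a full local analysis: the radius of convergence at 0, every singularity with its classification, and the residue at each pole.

Denominator factor (κ + 3/4): pole of order 1 at -3/4, modulus 3/4.
Branch term (-10/9)*sqrt(1 - κ/(1)): its argument vanishes at κ = 1, a square-root branch point, modulus 1.
The radius of convergence is the smallest modulus among the singular points: 3/4.
The branch term is analytic at -3/4 and contributes nothing to the residue; only the rational part matters.
At the order-1 pole -3/4 set g(κ) = (κ - (-3/4))*(rational part) = 16*κ/31 - 1.
Simple pole: residue = g(a) at a = -3/4, which is -43/31.
List the singular points by increasing real part (a conjugate pair: the negative imaginary part first).

Radius of convergence at 0: 3/4.
At -3/4: a pole of order 1; residue -43/31.
At 1: an algebraic (square-root) branch point.
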